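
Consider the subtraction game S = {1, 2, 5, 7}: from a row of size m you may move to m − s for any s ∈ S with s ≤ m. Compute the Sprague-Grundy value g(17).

Build the Grundy sequence with g(k) = mex{g(k−s) : s ∈ {1, 2, 5, 7}, s ≤ k}:
k:     0  1  2  3  4  5  6  7  8  9 10 11 12 13 14 15 16 17
g(k):  0  1  2  0  1  2  0  1  2  0  1  2  0  1  2  0  1  2
So g(17) = 2.

2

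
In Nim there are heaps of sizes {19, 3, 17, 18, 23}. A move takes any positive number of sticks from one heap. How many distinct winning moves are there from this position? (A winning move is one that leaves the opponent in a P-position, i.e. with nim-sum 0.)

1

Bitwise XOR of the heap sizes:
  10011  (19)
  00011  (3)
  10001  (17)
  10010  (18)
  10111  (23)
  -----
  00100  (4)
The overall nim-sum is X = 4. A heap of size p has a winning move iff p XOR X < p (reduce it to p XOR X).
  19: 19 XOR 4 = 23 ≥ 19 — no move.
  3: 3 XOR 4 = 7 ≥ 3 — no move.
  17: 17 XOR 4 = 21 ≥ 17 — no move.
  18: 18 XOR 4 = 22 ≥ 18 — no move.
  23: 23 XOR 4 = 19 < 23 — winning move (to 19).
That gives 1 winning move.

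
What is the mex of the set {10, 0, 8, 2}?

1

0 is in the set but 1 is not, so the mex is 1.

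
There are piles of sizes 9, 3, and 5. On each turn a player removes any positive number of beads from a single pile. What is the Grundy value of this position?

Nim-sum: 9 ⊕ 3 ⊕ 5 = 15.

15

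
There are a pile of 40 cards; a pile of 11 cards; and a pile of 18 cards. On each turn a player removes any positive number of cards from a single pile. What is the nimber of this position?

Compute the nim-sum pairwise:
40 ^ 11 = 35
35 ^ 18 = 49

49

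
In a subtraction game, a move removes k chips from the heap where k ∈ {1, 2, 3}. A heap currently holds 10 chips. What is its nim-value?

2

Build the Grundy sequence with g(k) = mex{g(k−s) : s ∈ {1, 2, 3}, s ≤ k}:
g(0) = mex{} = 0
g(1) = mex{0} = 1
g(2) = mex{0,1} = 2
g(3) = mex{0,1,2} = 3
g(4) = mex{1,2,3} = 0
g(5) = mex{0,2,3} = 1
g(6) = mex{0,1,3} = 2
g(7) = mex{0,1,2} = 3
g(8) = mex{1,2,3} = 0
g(9) = mex{0,2,3} = 1
g(10) = mex{0,1,3} = 2
So g(10) = 2.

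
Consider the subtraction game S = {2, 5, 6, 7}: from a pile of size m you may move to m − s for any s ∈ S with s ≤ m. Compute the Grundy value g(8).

2

Build the Grundy sequence with g(k) = mex{g(k−s) : s ∈ {2, 5, 6, 7}, s ≤ k}:
k:     0  1  2  3  4  5  6  7  8
g(k):  0  0  1  1  0  2  1  3  2
So g(8) = 2.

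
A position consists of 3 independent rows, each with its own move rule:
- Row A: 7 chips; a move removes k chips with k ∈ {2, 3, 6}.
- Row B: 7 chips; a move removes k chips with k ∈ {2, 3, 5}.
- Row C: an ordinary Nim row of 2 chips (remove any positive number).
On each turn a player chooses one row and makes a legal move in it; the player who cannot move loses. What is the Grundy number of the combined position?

3

Grundy values for row A (subtraction set {2, 3, 6}):
g(0) = mex{} = 0
g(1) = mex{} = 0
g(2) = mex{0} = 1
g(3) = mex{0} = 1
g(4) = mex{0,1} = 2
g(5) = mex{1} = 0
g(6) = mex{0,1,2} = 3
g(7) = mex{0,2} = 1
So g(7) = 1.
Build the Grundy sequence for row B with g(k) = mex{g(k−s) : s ∈ {2, 3, 5}, s ≤ k}:
g(0) = mex{} = 0
g(1) = mex{} = 0
g(2) = mex{0} = 1
g(3) = mex{0} = 1
g(4) = mex{0,1} = 2
g(5) = mex{0,1} = 2
g(6) = mex{0,1,2} = 3
g(7) = mex{1,2} = 0
So g(7) = 0.
Row C is a plain Nim row of size 2, so its Grundy value is 2.
By the Sprague-Grundy theorem, the Grundy value of a sum of independent games is the XOR of the component values.
Combined value = 1 ⊕ 0 ⊕ 2 = 3.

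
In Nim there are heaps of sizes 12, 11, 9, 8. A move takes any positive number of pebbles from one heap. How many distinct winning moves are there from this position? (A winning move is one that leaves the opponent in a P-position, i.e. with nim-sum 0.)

1

Compute the nim-sum pairwise:
12 XOR 11 = 7
7 XOR 9 = 14
14 XOR 8 = 6
The overall nim-sum is X = 6. A heap of size p has a winning move iff p XOR X < p (reduce it to p XOR X).
  12: 12 XOR 6 = 10 < 12 — winning move (to 10).
  11: 11 XOR 6 = 13 ≥ 11 — no move.
  9: 9 XOR 6 = 15 ≥ 9 — no move.
  8: 8 XOR 6 = 14 ≥ 8 — no move.
That gives 1 winning move.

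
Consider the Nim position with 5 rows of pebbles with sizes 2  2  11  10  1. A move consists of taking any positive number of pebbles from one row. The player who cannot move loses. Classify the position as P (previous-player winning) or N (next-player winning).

Compute the nim-sum pairwise:
2 ^ 2 = 0
0 ^ 11 = 11
11 ^ 10 = 1
1 ^ 1 = 0
The nim-sum is 0, so this is a P-position: the player to move is in a losing position under optimal play.

P-position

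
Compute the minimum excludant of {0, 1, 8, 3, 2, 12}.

4

The values 0, 1, 2, 3 are all present; 4 is the first non-negative integer missing from the set.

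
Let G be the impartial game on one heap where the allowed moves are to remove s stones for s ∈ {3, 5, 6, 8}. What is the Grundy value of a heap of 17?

2

Grundy values for subtraction set {3, 5, 6, 8}:
k:     0  1  2  3  4  5  6  7  8  9 10 11 12 13 14 15 16 17
g(k):  0  0  0  1  1  1  2  2  2  3  3  0  0  0  1  1  1  2
So g(17) = 2.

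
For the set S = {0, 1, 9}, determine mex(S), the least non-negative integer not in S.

The values 0, 1 are all present; 2 is the first non-negative integer missing from the set.

2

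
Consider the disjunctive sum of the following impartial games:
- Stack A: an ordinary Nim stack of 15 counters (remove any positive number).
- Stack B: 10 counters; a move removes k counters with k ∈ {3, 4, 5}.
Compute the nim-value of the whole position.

15

Stack A is a plain Nim stack of size 15, so its Grundy value is 15.
For stack B, compute g(0), g(1), … with moves {3, 4, 5}:
k:     0  1  2  3  4  5  6  7  8  9 10
g(k):  0  0  0  1  1  1  2  2  0  0  0
So g(10) = 0.
By the Sprague-Grundy theorem, the Grundy value of a sum of independent games is the XOR of the component values.
Combined value = 15 ⊕ 0 = 15.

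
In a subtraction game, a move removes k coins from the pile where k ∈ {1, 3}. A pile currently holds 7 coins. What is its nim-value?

1

Build the Grundy sequence with g(k) = mex{g(k−s) : s ∈ {1, 3}, s ≤ k}:
g(0) = mex{} = 0
g(1) = mex{0} = 1
g(2) = mex{1} = 0
g(3) = mex{0} = 1
g(4) = mex{1} = 0
g(5) = mex{0} = 1
g(6) = mex{1} = 0
g(7) = mex{0} = 1
So g(7) = 1.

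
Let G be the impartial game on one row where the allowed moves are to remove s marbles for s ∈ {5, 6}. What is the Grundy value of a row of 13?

0

Build the Grundy sequence with g(k) = mex{g(k−s) : s ∈ {5, 6}, s ≤ k}:
k:     0  1  2  3  4  5  6  7  8  9 10 11 12 13
g(k):  0  0  0  0  0  1  1  1  1  1  2  0  0  0
So g(13) = 0.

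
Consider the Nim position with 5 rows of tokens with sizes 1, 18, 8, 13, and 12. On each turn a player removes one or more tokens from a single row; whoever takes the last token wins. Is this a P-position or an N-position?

Compute the nim-sum pairwise:
1 XOR 18 = 19
19 XOR 8 = 27
27 XOR 13 = 22
22 XOR 12 = 26
The nim-sum is 26 ≠ 0, so this is an N-position: the player to move can win.

N-position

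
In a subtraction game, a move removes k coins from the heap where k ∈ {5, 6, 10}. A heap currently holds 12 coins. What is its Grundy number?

Build the Grundy sequence with g(k) = mex{g(k−s) : s ∈ {5, 6, 10}, s ≤ k}:
g(0) = mex{} = 0
g(1) = mex{} = 0
g(2) = mex{} = 0
g(3) = mex{} = 0
g(4) = mex{} = 0
g(5) = mex{0} = 1
g(6) = mex{0} = 1
g(7) = mex{0} = 1
g(8) = mex{0} = 1
g(9) = mex{0} = 1
g(10) = mex{0,1} = 2
g(11) = mex{0,1} = 2
g(12) = mex{0,1} = 2
So g(12) = 2.

2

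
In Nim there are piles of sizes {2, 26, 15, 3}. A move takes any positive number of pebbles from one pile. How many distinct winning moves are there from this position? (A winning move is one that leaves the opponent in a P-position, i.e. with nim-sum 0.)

1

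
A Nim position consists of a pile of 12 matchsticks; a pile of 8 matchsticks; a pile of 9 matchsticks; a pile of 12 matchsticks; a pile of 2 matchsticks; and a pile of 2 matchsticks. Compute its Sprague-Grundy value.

1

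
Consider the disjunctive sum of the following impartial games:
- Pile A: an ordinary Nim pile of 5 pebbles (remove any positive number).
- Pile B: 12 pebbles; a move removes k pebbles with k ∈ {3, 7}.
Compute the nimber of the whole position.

Pile A is a plain Nim pile of size 5, so its Grundy value is 5.
Build the Grundy sequence for pile B with g(k) = mex{g(k−s) : s ∈ {3, 7}, s ≤ k}:
g(0) = mex{} = 0
g(1) = mex{} = 0
g(2) = mex{} = 0
g(3) = mex{0} = 1
g(4) = mex{0} = 1
g(5) = mex{0} = 1
g(6) = mex{1} = 0
g(7) = mex{0,1} = 2
g(8) = mex{0,1} = 2
g(9) = mex{0} = 1
g(10) = mex{1,2} = 0
g(11) = mex{1,2} = 0
g(12) = mex{1} = 0
So g(12) = 0.
By the Sprague-Grundy theorem, the Grundy value of a sum of independent games is the XOR of the component values.
Combined value = 5 ⊕ 0 = 5.

5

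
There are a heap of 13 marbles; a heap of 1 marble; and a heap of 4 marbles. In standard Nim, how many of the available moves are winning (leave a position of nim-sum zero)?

Nim-sum: 13 ⊕ 1 ⊕ 4 = 8.
The overall nim-sum is X = 8. A heap of size p has a winning move iff p XOR X < p (reduce it to p XOR X).
  13: 13 XOR 8 = 5 < 13 — winning move (to 5).
  1: 1 XOR 8 = 9 ≥ 1 — no move.
  4: 4 XOR 8 = 12 ≥ 4 — no move.
That gives 1 winning move.

1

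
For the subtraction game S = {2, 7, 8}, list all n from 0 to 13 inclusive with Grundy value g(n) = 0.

0, 1, 4, 5, 10

Grundy values for subtraction set {2, 7, 8}:
g(0) = mex{} = 0
g(1) = mex{} = 0
g(2) = mex{0} = 1
g(3) = mex{0} = 1
g(4) = mex{1} = 0
g(5) = mex{1} = 0
g(6) = mex{0} = 1
g(7) = mex{0} = 1
g(8) = mex{0,1} = 2
g(9) = mex{0,1} = 2
g(10) = mex{1,2} = 0
g(11) = mex{0,1,2} = 3
g(12) = mex{0} = 1
g(13) = mex{0,1,3} = 2
The P-positions (g = 0) in 0..13 are 0, 1, 4, 5, 10.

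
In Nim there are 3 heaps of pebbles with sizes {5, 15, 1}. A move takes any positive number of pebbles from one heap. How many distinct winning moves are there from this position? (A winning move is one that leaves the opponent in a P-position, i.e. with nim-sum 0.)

1

Write each in binary and XOR column by column:
  0101  (5)
  1111  (15)
  0001  (1)
  ----
  1011  (11)
The overall nim-sum is X = 11. A heap of size p has a winning move iff p XOR X < p (reduce it to p XOR X).
  5: 5 XOR 11 = 14 ≥ 5 — no move.
  15: 15 XOR 11 = 4 < 15 — winning move (to 4).
  1: 1 XOR 11 = 10 ≥ 1 — no move.
That gives 1 winning move.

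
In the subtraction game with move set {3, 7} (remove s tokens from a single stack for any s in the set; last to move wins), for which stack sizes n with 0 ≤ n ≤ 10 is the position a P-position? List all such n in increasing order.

0, 1, 2, 6, 10

Compute g(0), g(1), … for moves {3, 7}:
g(0) = mex{} = 0
g(1) = mex{} = 0
g(2) = mex{} = 0
g(3) = mex{0} = 1
g(4) = mex{0} = 1
g(5) = mex{0} = 1
g(6) = mex{1} = 0
g(7) = mex{0,1} = 2
g(8) = mex{0,1} = 2
g(9) = mex{0} = 1
g(10) = mex{1,2} = 0
The P-positions (g = 0) in 0..10 are 0, 1, 2, 6, 10.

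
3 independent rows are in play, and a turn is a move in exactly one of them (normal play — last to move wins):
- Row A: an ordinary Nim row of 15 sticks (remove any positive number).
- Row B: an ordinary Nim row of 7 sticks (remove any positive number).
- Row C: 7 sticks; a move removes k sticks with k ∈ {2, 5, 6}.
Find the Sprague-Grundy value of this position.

Row A is a plain Nim row of size 15, so its Grundy value is 15.
Row B is a plain Nim row of size 7, so its Grundy value is 7.
For row C, compute g(0), g(1), … with moves {2, 5, 6}:
g(0) = mex{} = 0
g(1) = mex{} = 0
g(2) = mex{0} = 1
g(3) = mex{0} = 1
g(4) = mex{1} = 0
g(5) = mex{0,1} = 2
g(6) = mex{0} = 1
g(7) = mex{0,1,2} = 3
So g(7) = 3.
The value of a disjunctive sum is the nim-sum of the parts.
Combined value = 15 XOR 7 XOR 3 = 11.

11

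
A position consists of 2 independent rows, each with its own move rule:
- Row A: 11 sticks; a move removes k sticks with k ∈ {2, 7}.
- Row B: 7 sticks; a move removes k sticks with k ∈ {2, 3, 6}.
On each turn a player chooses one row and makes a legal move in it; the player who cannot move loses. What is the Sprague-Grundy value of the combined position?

For row A, compute g(0), g(1), … with moves {2, 7}:
k:     0  1  2  3  4  5  6  7  8  9 10 11
g(k):  0  0  1  1  0  0  1  1  2  0  0  1
So g(11) = 1.
For row B, compute g(0), g(1), … with moves {2, 3, 6}:
g(0) = mex{} = 0
g(1) = mex{} = 0
g(2) = mex{0} = 1
g(3) = mex{0} = 1
g(4) = mex{0,1} = 2
g(5) = mex{1} = 0
g(6) = mex{0,1,2} = 3
g(7) = mex{0,2} = 1
So g(7) = 1.
The value of a disjunctive sum is the nim-sum of the parts.
Combined value = 1 ⊕ 1 = 0.

0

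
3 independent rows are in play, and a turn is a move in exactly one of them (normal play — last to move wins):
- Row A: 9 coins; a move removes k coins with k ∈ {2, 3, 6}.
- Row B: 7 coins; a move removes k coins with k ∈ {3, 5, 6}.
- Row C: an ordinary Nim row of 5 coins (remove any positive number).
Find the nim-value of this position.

Build the Grundy sequence for row A with g(k) = mex{g(k−s) : s ∈ {2, 3, 6}, s ≤ k}:
g(0) = mex{} = 0
g(1) = mex{} = 0
g(2) = mex{0} = 1
g(3) = mex{0} = 1
g(4) = mex{0,1} = 2
g(5) = mex{1} = 0
g(6) = mex{0,1,2} = 3
g(7) = mex{0,2} = 1
g(8) = mex{0,1,3} = 2
g(9) = mex{1,3} = 0
So g(9) = 0.
Grundy values for row B (subtraction set {3, 5, 6}):
k:     0  1  2  3  4  5  6  7
g(k):  0  0  0  1  1  1  2  2
So g(7) = 2.
Row C is a plain Nim row of size 5, so its Grundy value is 5.
The value of a disjunctive sum is the nim-sum of the parts.
Combined value = 0 ⊕ 2 ⊕ 5 = 7.

7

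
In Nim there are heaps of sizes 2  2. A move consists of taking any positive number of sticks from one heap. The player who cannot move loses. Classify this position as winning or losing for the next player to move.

Nim-sum: 2 ⊕ 2 = 0.
The nim-sum is 0, so this is a P-position: the player to move is in a losing position under optimal play.

Losing position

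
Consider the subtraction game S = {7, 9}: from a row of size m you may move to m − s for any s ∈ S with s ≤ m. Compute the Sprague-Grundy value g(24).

Compute g(0), g(1), … for moves {7, 9}:
k:     0  1  2  3  4  5  6  7  8  9 10 11 12 13 14 15 16 17 18 19 20 21 22 23 24
g(k):  0  0  0  0  0  0  0  1  1  1  1  1  1  1  2  2  0  0  0  0  0  0  0  1  1
So g(24) = 1.

1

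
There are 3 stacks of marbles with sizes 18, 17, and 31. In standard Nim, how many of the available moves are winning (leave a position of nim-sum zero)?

Nim-sum: 18 ⊕ 17 ⊕ 31 = 28.
The overall nim-sum is X = 28. A stack of size p has a winning move iff p XOR X < p (reduce it to p XOR X).
  18: 18 XOR 28 = 14 < 18 — winning move (to 14).
  17: 17 XOR 28 = 13 < 17 — winning move (to 13).
  31: 31 XOR 28 = 3 < 31 — winning move (to 3).
That gives 3 winning moves.

3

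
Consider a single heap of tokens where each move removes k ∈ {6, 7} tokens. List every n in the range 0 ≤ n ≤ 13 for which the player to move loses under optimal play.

0, 1, 2, 3, 4, 5, 13

Grundy values for subtraction set {6, 7}:
g(0) = mex{} = 0
g(1) = mex{} = 0
g(2) = mex{} = 0
g(3) = mex{} = 0
g(4) = mex{} = 0
g(5) = mex{} = 0
g(6) = mex{0} = 1
g(7) = mex{0} = 1
g(8) = mex{0} = 1
g(9) = mex{0} = 1
g(10) = mex{0} = 1
g(11) = mex{0} = 1
g(12) = mex{0,1} = 2
g(13) = mex{1} = 0
The P-positions (g = 0) in 0..13 are 0, 1, 2, 3, 4, 5, 13.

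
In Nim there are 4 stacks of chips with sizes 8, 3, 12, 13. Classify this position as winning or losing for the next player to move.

Bitwise XOR of the heap sizes:
  1000  (8)
  0011  (3)
  1100  (12)
  1101  (13)
  ----
  1010  (10)
The nim-sum is 10 ≠ 0, so this is an N-position: the player to move can win.

Winning position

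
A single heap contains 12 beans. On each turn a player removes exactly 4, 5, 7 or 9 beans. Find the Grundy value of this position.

Build the Grundy sequence with g(k) = mex{g(k−s) : s ∈ {4, 5, 7, 9}, s ≤ k}:
g(0) = mex{} = 0
g(1) = mex{} = 0
g(2) = mex{} = 0
g(3) = mex{} = 0
g(4) = mex{0} = 1
g(5) = mex{0} = 1
g(6) = mex{0} = 1
g(7) = mex{0} = 1
g(8) = mex{0,1} = 2
g(9) = mex{0,1} = 2
g(10) = mex{0,1} = 2
g(11) = mex{0,1} = 2
g(12) = mex{0,1,2} = 3
So g(12) = 3.

3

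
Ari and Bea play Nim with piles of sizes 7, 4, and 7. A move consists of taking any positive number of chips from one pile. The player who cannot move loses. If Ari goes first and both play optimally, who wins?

Compute the nim-sum pairwise:
7 ^ 4 = 3
3 ^ 7 = 4
The nim-sum is 4 ≠ 0, so this is an N-position: the player to move can win; Ari has a winning move.

Ari wins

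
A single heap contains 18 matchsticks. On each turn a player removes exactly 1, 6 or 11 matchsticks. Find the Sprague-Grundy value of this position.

2

Build the Grundy sequence with g(k) = mex{g(k−s) : s ∈ {1, 6, 11}, s ≤ k}:
k:     0  1  2  3  4  5  6  7  8  9 10 11 12 13 14 15 16 17 18
g(k):  0  1  0  1  0  1  2  0  1  0  1  2  0  1  0  1  0  1  2
So g(18) = 2.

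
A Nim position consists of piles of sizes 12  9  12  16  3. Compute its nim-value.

Nim-sum: 12 ^ 9 ^ 12 ^ 16 ^ 3 = 26.

26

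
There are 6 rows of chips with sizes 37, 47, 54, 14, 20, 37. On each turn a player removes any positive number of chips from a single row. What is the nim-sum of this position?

Nim-sum: 37 ^ 47 ^ 54 ^ 14 ^ 20 ^ 37 = 3.

3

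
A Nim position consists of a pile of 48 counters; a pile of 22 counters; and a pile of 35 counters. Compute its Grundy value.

Compute the nim-sum pairwise:
48 ⊕ 22 = 38
38 ⊕ 35 = 5

5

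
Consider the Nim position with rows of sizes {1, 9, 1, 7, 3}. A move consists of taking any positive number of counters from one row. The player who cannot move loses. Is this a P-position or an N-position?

Compute the nim-sum pairwise:
1 ^ 9 = 8
8 ^ 1 = 9
9 ^ 7 = 14
14 ^ 3 = 13
The nim-sum is 13 ≠ 0, so this is an N-position: the player to move can win.

N-position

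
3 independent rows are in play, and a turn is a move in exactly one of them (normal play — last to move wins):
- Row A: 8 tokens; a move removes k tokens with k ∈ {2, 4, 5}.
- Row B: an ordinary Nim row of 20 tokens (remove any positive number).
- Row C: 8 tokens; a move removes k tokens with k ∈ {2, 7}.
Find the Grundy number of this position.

22

Grundy values for row A (subtraction set {2, 4, 5}):
g(0) = mex{} = 0
g(1) = mex{} = 0
g(2) = mex{0} = 1
g(3) = mex{0} = 1
g(4) = mex{0,1} = 2
g(5) = mex{0,1} = 2
g(6) = mex{0,1,2} = 3
g(7) = mex{1,2} = 0
g(8) = mex{1,2,3} = 0
So g(8) = 0.
Row B is a plain Nim row of size 20, so its Grundy value is 20.
Grundy values for row C (subtraction set {2, 7}):
k:     0  1  2  3  4  5  6  7  8
g(k):  0  0  1  1  0  0  1  1  2
So g(8) = 2.
The value of a disjunctive sum is the nim-sum of the parts.
Combined value = 0 XOR 20 XOR 2 = 22.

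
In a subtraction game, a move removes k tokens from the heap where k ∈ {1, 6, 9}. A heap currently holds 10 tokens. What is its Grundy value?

Compute g(0), g(1), … for moves {1, 6, 9}:
k:     0  1  2  3  4  5  6  7  8  9 10
g(k):  0  1  0  1  0  1  2  0  1  2  3
So g(10) = 3.

3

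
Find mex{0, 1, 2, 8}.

3

The values 0, 1, 2 are all present; 3 is the first non-negative integer missing from the set.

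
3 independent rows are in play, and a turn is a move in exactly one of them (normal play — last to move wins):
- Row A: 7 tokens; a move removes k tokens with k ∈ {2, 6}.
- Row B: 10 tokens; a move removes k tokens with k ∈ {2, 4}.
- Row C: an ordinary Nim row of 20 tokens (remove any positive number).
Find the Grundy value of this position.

23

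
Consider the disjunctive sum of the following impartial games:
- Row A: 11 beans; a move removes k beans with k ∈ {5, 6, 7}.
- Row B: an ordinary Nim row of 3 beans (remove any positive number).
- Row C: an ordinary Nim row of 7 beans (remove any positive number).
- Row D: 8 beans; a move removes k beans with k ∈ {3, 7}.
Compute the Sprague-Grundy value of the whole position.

4

Grundy values for row A (subtraction set {5, 6, 7}):
g(0) = mex{} = 0
g(1) = mex{} = 0
g(2) = mex{} = 0
g(3) = mex{} = 0
g(4) = mex{} = 0
g(5) = mex{0} = 1
g(6) = mex{0} = 1
g(7) = mex{0} = 1
g(8) = mex{0} = 1
g(9) = mex{0} = 1
g(10) = mex{0,1} = 2
g(11) = mex{0,1} = 2
So g(11) = 2.
Row B is a plain Nim row of size 3, so its Grundy value is 3.
Row C is a plain Nim row of size 7, so its Grundy value is 7.
Build the Grundy sequence for row D with g(k) = mex{g(k−s) : s ∈ {3, 7}, s ≤ k}:
g(0) = mex{} = 0
g(1) = mex{} = 0
g(2) = mex{} = 0
g(3) = mex{0} = 1
g(4) = mex{0} = 1
g(5) = mex{0} = 1
g(6) = mex{1} = 0
g(7) = mex{0,1} = 2
g(8) = mex{0,1} = 2
So g(8) = 2.
The value of a disjunctive sum is the nim-sum of the parts.
Combined value = 2 XOR 3 XOR 7 XOR 2 = 4.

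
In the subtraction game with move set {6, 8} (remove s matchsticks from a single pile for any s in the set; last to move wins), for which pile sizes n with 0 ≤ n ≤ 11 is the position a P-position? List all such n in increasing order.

0, 1, 2, 3, 4, 5

Grundy values for subtraction set {6, 8}:
k:     0  1  2  3  4  5  6  7  8  9 10 11
g(k):  0  0  0  0  0  0  1  1  1  1  1  1
The P-positions (g = 0) in 0..11 are 0, 1, 2, 3, 4, 5.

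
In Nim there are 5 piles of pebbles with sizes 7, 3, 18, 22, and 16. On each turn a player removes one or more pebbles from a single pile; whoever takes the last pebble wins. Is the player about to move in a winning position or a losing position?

Winning position

Compute the nim-sum pairwise:
7 ⊕ 3 = 4
4 ⊕ 18 = 22
22 ⊕ 22 = 0
0 ⊕ 16 = 16
The nim-sum is 16 ≠ 0, so this is an N-position: the player to move can win.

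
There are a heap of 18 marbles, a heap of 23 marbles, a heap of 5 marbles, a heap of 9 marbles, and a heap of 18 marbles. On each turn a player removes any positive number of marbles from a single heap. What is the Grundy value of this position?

Nim-sum: 18 XOR 23 XOR 5 XOR 9 XOR 18 = 27.

27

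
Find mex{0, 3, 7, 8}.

1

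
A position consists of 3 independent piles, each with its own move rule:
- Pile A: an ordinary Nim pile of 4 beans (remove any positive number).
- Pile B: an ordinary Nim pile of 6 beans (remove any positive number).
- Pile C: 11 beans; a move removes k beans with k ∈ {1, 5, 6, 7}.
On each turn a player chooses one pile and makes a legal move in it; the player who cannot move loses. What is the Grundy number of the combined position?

Pile A is a plain Nim pile of size 4, so its Grundy value is 4.
Pile B is a plain Nim pile of size 6, so its Grundy value is 6.
Grundy values for pile C (subtraction set {1, 5, 6, 7}):
k:     0  1  2  3  4  5  6  7  8  9 10 11
g(k):  0  1  0  1  0  1  2  3  2  3  2  3
So g(11) = 3.
The value of a disjunctive sum is the nim-sum of the parts.
Combined value = 4 XOR 6 XOR 3 = 1.

1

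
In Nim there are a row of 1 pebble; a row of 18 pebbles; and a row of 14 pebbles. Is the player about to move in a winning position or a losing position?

Compute the nim-sum pairwise:
1 ⊕ 18 = 19
19 ⊕ 14 = 29
The nim-sum is 29 ≠ 0, so this is an N-position: the player to move can win.

Winning position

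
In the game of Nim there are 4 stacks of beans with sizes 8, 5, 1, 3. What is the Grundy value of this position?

15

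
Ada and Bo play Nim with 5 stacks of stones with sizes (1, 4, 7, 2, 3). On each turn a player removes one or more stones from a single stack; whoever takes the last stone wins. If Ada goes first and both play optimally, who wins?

Nim-sum: 1 ^ 4 ^ 7 ^ 2 ^ 3 = 3.
The nim-sum is 3 ≠ 0, so this is an N-position: the player to move can win; Ada has a winning move.

Ada wins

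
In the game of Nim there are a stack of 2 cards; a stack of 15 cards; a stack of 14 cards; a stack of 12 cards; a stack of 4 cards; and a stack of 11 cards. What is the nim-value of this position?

Nim-sum: 2 ^ 15 ^ 14 ^ 12 ^ 4 ^ 11 = 0.

0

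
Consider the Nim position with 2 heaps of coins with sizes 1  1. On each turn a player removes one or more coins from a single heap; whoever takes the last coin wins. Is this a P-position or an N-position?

P-position

Bitwise XOR of the heap sizes:
  1  (1)
  1  (1)
  -
  0  (0)
The nim-sum is 0, so this is a P-position: the player to move is in a losing position under optimal play.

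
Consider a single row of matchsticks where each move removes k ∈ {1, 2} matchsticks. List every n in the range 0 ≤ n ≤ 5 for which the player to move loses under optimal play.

0, 3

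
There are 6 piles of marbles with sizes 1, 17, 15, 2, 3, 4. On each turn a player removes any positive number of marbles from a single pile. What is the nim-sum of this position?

Compute the nim-sum pairwise:
1 XOR 17 = 16
16 XOR 15 = 31
31 XOR 2 = 29
29 XOR 3 = 30
30 XOR 4 = 26

26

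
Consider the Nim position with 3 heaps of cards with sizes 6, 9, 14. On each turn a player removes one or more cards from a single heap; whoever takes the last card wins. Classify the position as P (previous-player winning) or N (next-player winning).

Nim-sum: 6 ^ 9 ^ 14 = 1.
The nim-sum is 1 ≠ 0, so this is an N-position: the player to move can win.

N-position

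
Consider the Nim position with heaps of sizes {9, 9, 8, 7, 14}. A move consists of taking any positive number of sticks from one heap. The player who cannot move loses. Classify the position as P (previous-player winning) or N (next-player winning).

Nim-sum: 9 XOR 9 XOR 8 XOR 7 XOR 14 = 1.
The nim-sum is 1 ≠ 0, so this is an N-position: the player to move can win.

N-position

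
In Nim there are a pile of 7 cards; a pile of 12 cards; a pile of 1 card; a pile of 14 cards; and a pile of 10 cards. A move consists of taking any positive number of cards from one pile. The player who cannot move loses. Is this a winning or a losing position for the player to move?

Compute the nim-sum pairwise:
7 XOR 12 = 11
11 XOR 1 = 10
10 XOR 14 = 4
4 XOR 10 = 14
The nim-sum is 14 ≠ 0, so this is an N-position: the player to move can win.

Winning position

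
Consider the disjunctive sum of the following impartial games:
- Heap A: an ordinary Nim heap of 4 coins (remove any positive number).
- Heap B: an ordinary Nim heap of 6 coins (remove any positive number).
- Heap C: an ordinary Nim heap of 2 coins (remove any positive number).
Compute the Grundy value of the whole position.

Heap A is a plain Nim heap of size 4, so its Grundy value is 4.
Heap B is a plain Nim heap of size 6, so its Grundy value is 6.
Heap C is a plain Nim heap of size 2, so its Grundy value is 2.
The value of a disjunctive sum is the nim-sum of the parts.
Combined value = 4 ⊕ 6 ⊕ 2 = 0.

0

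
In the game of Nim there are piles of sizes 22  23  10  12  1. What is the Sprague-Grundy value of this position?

Bitwise XOR of the heap sizes:
  10110  (22)
  10111  (23)
  01010  (10)
  01100  (12)
  00001  (1)
  -----
  00110  (6)

6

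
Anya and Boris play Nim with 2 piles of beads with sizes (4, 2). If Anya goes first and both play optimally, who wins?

Compute the nim-sum pairwise:
4 ⊕ 2 = 6
The nim-sum is 6 ≠ 0, so this is an N-position: the player to move can win; Anya has a winning move.

Anya wins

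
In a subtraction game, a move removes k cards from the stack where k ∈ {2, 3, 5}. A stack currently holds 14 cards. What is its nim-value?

0

Compute g(0), g(1), … for moves {2, 3, 5}:
g(0) = mex{} = 0
g(1) = mex{} = 0
g(2) = mex{0} = 1
g(3) = mex{0} = 1
g(4) = mex{0,1} = 2
g(5) = mex{0,1} = 2
g(6) = mex{0,1,2} = 3
g(7) = mex{1,2} = 0
g(8) = mex{1,2,3} = 0
g(9) = mex{0,2,3} = 1
g(10) = mex{0,2} = 1
g(11) = mex{0,1,3} = 2
g(12) = mex{0,1} = 2
g(13) = mex{0,1,2} = 3
g(14) = mex{1,2} = 0
So g(14) = 0.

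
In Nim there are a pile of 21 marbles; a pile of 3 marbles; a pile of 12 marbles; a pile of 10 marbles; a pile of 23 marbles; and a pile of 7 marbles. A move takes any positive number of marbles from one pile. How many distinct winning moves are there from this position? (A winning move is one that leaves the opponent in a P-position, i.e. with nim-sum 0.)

0

Bitwise XOR of the heap sizes:
  10101  (21)
  00011  (3)
  01100  (12)
  01010  (10)
  10111  (23)
  00111  (7)
  -----
  00000  (0)
The nim-sum is already 0, so every move leaves a nonzero nim-sum — there are no winning moves.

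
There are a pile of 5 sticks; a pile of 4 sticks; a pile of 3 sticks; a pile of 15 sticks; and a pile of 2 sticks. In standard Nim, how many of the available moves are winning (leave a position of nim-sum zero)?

1

Compute the nim-sum pairwise:
5 XOR 4 = 1
1 XOR 3 = 2
2 XOR 15 = 13
13 XOR 2 = 15
The overall nim-sum is X = 15. A pile of size p has a winning move iff p XOR X < p (reduce it to p XOR X).
  5: 5 XOR 15 = 10 ≥ 5 — no move.
  4: 4 XOR 15 = 11 ≥ 4 — no move.
  3: 3 XOR 15 = 12 ≥ 3 — no move.
  15: 15 XOR 15 = 0 < 15 — winning move (to 0).
  2: 2 XOR 15 = 13 ≥ 2 — no move.
That gives 1 winning move.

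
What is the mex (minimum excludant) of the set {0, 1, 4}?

2

The values 0, 1 are all present; 2 is the first non-negative integer missing from the set.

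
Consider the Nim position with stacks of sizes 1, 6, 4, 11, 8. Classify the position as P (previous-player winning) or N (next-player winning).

Nim-sum: 1 ^ 6 ^ 4 ^ 11 ^ 8 = 0.
The nim-sum is 0, so this is a P-position: the player to move is in a losing position under optimal play.

P-position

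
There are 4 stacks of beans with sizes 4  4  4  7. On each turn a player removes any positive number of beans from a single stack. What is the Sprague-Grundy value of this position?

3

Nim-sum: 4 XOR 4 XOR 4 XOR 7 = 3.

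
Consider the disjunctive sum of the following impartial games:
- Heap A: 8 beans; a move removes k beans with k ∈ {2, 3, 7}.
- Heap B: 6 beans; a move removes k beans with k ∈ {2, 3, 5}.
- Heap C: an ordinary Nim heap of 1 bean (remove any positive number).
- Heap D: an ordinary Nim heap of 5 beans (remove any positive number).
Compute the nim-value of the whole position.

6

Grundy values for heap A (subtraction set {2, 3, 7}):
g(0) = mex{} = 0
g(1) = mex{} = 0
g(2) = mex{0} = 1
g(3) = mex{0} = 1
g(4) = mex{0,1} = 2
g(5) = mex{1} = 0
g(6) = mex{1,2} = 0
g(7) = mex{0,2} = 1
g(8) = mex{0} = 1
So g(8) = 1.
Grundy values for heap B (subtraction set {2, 3, 5}):
g(0) = mex{} = 0
g(1) = mex{} = 0
g(2) = mex{0} = 1
g(3) = mex{0} = 1
g(4) = mex{0,1} = 2
g(5) = mex{0,1} = 2
g(6) = mex{0,1,2} = 3
So g(6) = 3.
Heap C is a plain Nim heap of size 1, so its Grundy value is 1.
Heap D is a plain Nim heap of size 5, so its Grundy value is 5.
The value of a disjunctive sum is the nim-sum of the parts.
Combined value = 1 ⊕ 3 ⊕ 1 ⊕ 5 = 6.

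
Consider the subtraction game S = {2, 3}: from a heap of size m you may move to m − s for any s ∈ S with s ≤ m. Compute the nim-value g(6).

0

Grundy values for subtraction set {2, 3}:
k:     0  1  2  3  4  5  6
g(k):  0  0  1  1  2  0  0
So g(6) = 0.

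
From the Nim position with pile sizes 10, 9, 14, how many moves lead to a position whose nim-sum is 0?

Compute the nim-sum pairwise:
10 ^ 9 = 3
3 ^ 14 = 13
The overall nim-sum is X = 13. A pile of size p has a winning move iff p XOR X < p (reduce it to p XOR X).
  10: 10 XOR 13 = 7 < 10 — winning move (to 7).
  9: 9 XOR 13 = 4 < 9 — winning move (to 4).
  14: 14 XOR 13 = 3 < 14 — winning move (to 3).
That gives 3 winning moves.

3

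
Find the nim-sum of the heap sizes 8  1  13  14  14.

Write each in binary and XOR column by column:
  1000  (8)
  0001  (1)
  1101  (13)
  1110  (14)
  1110  (14)
  ----
  0100  (4)

4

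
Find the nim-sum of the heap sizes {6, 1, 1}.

Write each in binary and XOR column by column:
  110  (6)
  001  (1)
  001  (1)
  ---
  110  (6)

6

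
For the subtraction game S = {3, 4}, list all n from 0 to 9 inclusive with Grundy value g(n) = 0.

Build the Grundy sequence with g(k) = mex{g(k−s) : s ∈ {3, 4}, s ≤ k}:
k:     0  1  2  3  4  5  6  7  8  9
g(k):  0  0  0  1  1  1  2  0  0  0
The P-positions (g = 0) in 0..9 are 0, 1, 2, 7, 8, 9.

0, 1, 2, 7, 8, 9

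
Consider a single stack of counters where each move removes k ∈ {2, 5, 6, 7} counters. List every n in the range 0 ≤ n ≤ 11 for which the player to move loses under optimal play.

Build the Grundy sequence with g(k) = mex{g(k−s) : s ∈ {2, 5, 6, 7}, s ≤ k}:
g(0) = mex{} = 0
g(1) = mex{} = 0
g(2) = mex{0} = 1
g(3) = mex{0} = 1
g(4) = mex{1} = 0
g(5) = mex{0,1} = 2
g(6) = mex{0} = 1
g(7) = mex{0,1,2} = 3
g(8) = mex{0,1} = 2
g(9) = mex{0,1,3} = 2
g(10) = mex{0,1,2} = 3
g(11) = mex{0,1,2} = 3
The P-positions (g = 0) in 0..11 are 0, 1, 4.

0, 1, 4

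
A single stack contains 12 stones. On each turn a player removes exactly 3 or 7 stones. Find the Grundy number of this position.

0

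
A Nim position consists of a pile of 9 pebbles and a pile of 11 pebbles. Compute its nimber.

Nim-sum: 9 XOR 11 = 2.

2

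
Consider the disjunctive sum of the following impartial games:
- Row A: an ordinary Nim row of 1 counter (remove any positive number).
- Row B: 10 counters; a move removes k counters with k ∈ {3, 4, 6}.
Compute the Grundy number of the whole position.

1

Row A is a plain Nim row of size 1, so its Grundy value is 1.
Grundy values for row B (subtraction set {3, 4, 6}):
g(0) = mex{} = 0
g(1) = mex{} = 0
g(2) = mex{} = 0
g(3) = mex{0} = 1
g(4) = mex{0} = 1
g(5) = mex{0} = 1
g(6) = mex{0,1} = 2
g(7) = mex{0,1} = 2
g(8) = mex{0,1} = 2
g(9) = mex{1,2} = 0
g(10) = mex{1,2} = 0
So g(10) = 0.
By the Sprague-Grundy theorem, the Grundy value of a sum of independent games is the XOR of the component values.
Combined value = 1 ⊕ 0 = 1.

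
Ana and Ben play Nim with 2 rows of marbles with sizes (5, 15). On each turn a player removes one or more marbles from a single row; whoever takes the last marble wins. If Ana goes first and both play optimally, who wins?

Ana wins

Compute the nim-sum pairwise:
5 XOR 15 = 10
The nim-sum is 10 ≠ 0, so this is an N-position: the player to move can win; Ana has a winning move.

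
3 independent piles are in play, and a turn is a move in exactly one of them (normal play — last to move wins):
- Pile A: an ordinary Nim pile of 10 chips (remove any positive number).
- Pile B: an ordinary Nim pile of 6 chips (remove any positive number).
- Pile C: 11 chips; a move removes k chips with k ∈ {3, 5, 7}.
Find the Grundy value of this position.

12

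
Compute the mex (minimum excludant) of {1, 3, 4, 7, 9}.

0

0 is not in the set, so the mex is 0.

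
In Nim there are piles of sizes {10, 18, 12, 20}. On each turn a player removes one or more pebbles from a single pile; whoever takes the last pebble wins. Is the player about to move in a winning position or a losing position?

Compute the nim-sum pairwise:
10 XOR 18 = 24
24 XOR 12 = 20
20 XOR 20 = 0
The nim-sum is 0, so this is a P-position: the player to move is in a losing position under optimal play.

Losing position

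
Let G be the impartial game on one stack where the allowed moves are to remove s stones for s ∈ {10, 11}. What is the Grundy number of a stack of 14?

Compute g(0), g(1), … for moves {10, 11}:
k:     0  1  2  3  4  5  6  7  8  9 10 11 12 13 14
g(k):  0  0  0  0  0  0  0  0  0  0  1  1  1  1  1
So g(14) = 1.

1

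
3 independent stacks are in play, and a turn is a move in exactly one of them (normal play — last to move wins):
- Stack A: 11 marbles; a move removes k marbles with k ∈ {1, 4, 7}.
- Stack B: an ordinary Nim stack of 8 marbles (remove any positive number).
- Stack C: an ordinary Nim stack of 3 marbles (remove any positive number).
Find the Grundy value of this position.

10

Build the Grundy sequence for stack A with g(k) = mex{g(k−s) : s ∈ {1, 4, 7}, s ≤ k}:
g(0) = mex{} = 0
g(1) = mex{0} = 1
g(2) = mex{1} = 0
g(3) = mex{0} = 1
g(4) = mex{0,1} = 2
g(5) = mex{1,2} = 0
g(6) = mex{0} = 1
g(7) = mex{0,1} = 2
g(8) = mex{1,2} = 0
g(9) = mex{0} = 1
g(10) = mex{1} = 0
g(11) = mex{0,2} = 1
So g(11) = 1.
Stack B is a plain Nim stack of size 8, so its Grundy value is 8.
Stack C is a plain Nim stack of size 3, so its Grundy value is 3.
The value of a disjunctive sum is the nim-sum of the parts.
Combined value = 1 ⊕ 8 ⊕ 3 = 10.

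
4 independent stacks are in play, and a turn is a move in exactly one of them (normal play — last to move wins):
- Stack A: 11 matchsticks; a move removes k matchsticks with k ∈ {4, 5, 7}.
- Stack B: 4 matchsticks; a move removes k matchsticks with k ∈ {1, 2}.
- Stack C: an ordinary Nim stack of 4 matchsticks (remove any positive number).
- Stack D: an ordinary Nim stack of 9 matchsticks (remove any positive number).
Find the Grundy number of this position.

Grundy values for stack A (subtraction set {4, 5, 7}):
g(0) = mex{} = 0
g(1) = mex{} = 0
g(2) = mex{} = 0
g(3) = mex{} = 0
g(4) = mex{0} = 1
g(5) = mex{0} = 1
g(6) = mex{0} = 1
g(7) = mex{0} = 1
g(8) = mex{0,1} = 2
g(9) = mex{0,1} = 2
g(10) = mex{0,1} = 2
g(11) = mex{1} = 0
So g(11) = 0.
Build the Grundy sequence for stack B with g(k) = mex{g(k−s) : s ∈ {1, 2}, s ≤ k}:
k:     0  1  2  3  4
g(k):  0  1  2  0  1
So g(4) = 1.
Stack C is a plain Nim stack of size 4, so its Grundy value is 4.
Stack D is a plain Nim stack of size 9, so its Grundy value is 9.
The value of a disjunctive sum is the nim-sum of the parts.
Combined value = 0 XOR 1 XOR 4 XOR 9 = 12.

12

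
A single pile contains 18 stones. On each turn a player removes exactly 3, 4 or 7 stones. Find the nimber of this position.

2

Compute g(0), g(1), … for moves {3, 4, 7}:
k:     0  1  2  3  4  5  6  7  8  9 10 11 12 13 14 15 16 17 18
g(k):  0  0  0  1  1  1  2  2  2  3  0  0  0  1  1  1  2  2  2
So g(18) = 2.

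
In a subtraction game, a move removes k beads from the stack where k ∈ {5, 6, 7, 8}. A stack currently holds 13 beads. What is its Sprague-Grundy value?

Compute g(0), g(1), … for moves {5, 6, 7, 8}:
k:     0  1  2  3  4  5  6  7  8  9 10 11 12 13
g(k):  0  0  0  0  0  1  1  1  1  1  2  2  2  0
So g(13) = 0.

0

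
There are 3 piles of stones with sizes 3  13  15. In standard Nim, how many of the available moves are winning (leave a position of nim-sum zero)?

Bitwise XOR of the heap sizes:
  0011  (3)
  1101  (13)
  1111  (15)
  ----
  0001  (1)
The overall nim-sum is X = 1. A pile of size p has a winning move iff p XOR X < p (reduce it to p XOR X).
  3: 3 XOR 1 = 2 < 3 — winning move (to 2).
  13: 13 XOR 1 = 12 < 13 — winning move (to 12).
  15: 15 XOR 1 = 14 < 15 — winning move (to 14).
That gives 3 winning moves.

3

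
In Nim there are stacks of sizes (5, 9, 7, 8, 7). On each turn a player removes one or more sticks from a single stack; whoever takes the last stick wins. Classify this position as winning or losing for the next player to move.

Winning position

Nim-sum: 5 XOR 9 XOR 7 XOR 8 XOR 7 = 4.
The nim-sum is 4 ≠ 0, so this is an N-position: the player to move can win.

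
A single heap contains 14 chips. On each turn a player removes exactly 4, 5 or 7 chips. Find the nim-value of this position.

0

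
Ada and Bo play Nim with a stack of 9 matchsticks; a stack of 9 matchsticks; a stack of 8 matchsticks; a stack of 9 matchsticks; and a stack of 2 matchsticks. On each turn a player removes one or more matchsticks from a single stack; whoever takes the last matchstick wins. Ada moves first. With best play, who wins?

Ada wins

Nim-sum: 9 ⊕ 9 ⊕ 8 ⊕ 9 ⊕ 2 = 3.
The nim-sum is 3 ≠ 0, so this is an N-position: the player to move can win; Ada has a winning move.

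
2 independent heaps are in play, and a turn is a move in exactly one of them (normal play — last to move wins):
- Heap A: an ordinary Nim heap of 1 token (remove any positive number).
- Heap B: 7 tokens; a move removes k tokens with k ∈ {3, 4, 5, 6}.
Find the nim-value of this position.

3

Heap A is a plain Nim heap of size 1, so its Grundy value is 1.
Build the Grundy sequence for heap B with g(k) = mex{g(k−s) : s ∈ {3, 4, 5, 6}, s ≤ k}:
g(0) = mex{} = 0
g(1) = mex{} = 0
g(2) = mex{} = 0
g(3) = mex{0} = 1
g(4) = mex{0} = 1
g(5) = mex{0} = 1
g(6) = mex{0,1} = 2
g(7) = mex{0,1} = 2
So g(7) = 2.
The value of a disjunctive sum is the nim-sum of the parts.
Combined value = 1 ⊕ 2 = 3.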